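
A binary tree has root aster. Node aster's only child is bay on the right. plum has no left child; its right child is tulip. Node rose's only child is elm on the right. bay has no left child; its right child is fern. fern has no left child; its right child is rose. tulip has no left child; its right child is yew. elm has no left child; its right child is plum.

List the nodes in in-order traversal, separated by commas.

aster, bay, fern, rose, elm, plum, tulip, yew

In-order visits the left subtree, then the node, then the right subtree.
At aster: no left child.
Visit aster.
At aster: go right to bay.
  At bay: no left child.
  Visit bay.
  At bay: go right to fern.
    At fern: no left child.
    Visit fern.
    At fern: go right to rose.
      At rose: no left child.
      Visit rose.
      At rose: go right to elm.
        At elm: no left child.
        Visit elm.
        At elm: go right to plum.
          At plum: no left child.
          Visit plum.
          At plum: go right to tulip.
            At tulip: no left child.
            Visit tulip.
            At tulip: go right to yew.
              yew is a leaf — visit yew.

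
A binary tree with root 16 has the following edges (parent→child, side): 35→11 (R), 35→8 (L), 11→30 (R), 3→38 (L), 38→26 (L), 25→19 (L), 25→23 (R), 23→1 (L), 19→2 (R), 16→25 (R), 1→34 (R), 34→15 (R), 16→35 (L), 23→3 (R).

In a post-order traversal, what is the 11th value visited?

38

Post-order visits the left subtree, then the right subtree, then the node.
At 16: go left to 35.
  At 35: go left to 8.
    8 is a leaf — visit 8.
  At 35: go right to 11.
    At 11: no left child.
    At 11: go right to 30.
      30 is a leaf — visit 30.
    Visit 11.
  Visit 35.
At 16: go right to 25.
  At 25: go left to 19.
    At 19: no left child.
    At 19: go right to 2.
      2 is a leaf — visit 2.
    Visit 19.
  At 25: go right to 23.
    At 23: go left to 1.
      At 1: no left child.
      At 1: go right to 34.
        At 34: no left child.
        At 34: go right to 15.
          15 is a leaf — visit 15.
        Visit 34.
      Visit 1.
    At 23: go right to 3.
      At 3: go left to 38.
        At 38: go left to 26.
          26 is a leaf — visit 26.
        At 38: no right child.
        Visit 38.
      At 3: no right child.
      Visit 3.
    Visit 23.
  Visit 25.
Visit 16.
Full post-order sequence: 8, 30, 11, 35, 2, 19, 15, 34, 1, 26, 38, 3, 23, 25, 16.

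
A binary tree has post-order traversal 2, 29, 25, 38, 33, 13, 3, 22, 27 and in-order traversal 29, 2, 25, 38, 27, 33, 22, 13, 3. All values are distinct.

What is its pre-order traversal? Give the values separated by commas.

27, 38, 25, 29, 2, 22, 33, 3, 13

The last element of post-order is the root; it splits in-order into left and right subtrees.
Root 27: left subtree has 4 nodes {29, 2, 25, 38}, right has 4 {33, 22, 13, 3}.
  Root 38: left subtree has 3 nodes {29, 2, 25}, right has 0 { }.
    Root 25: left subtree has 2 nodes {29, 2}, right has 0 { }.
      Root 29: left subtree has 0 nodes { }, right has 1 {2}.
  Root 22: left subtree has 1 node {33}, right has 2 {13, 3}.
    Root 3: left subtree has 1 node {13}, right has 0 { }.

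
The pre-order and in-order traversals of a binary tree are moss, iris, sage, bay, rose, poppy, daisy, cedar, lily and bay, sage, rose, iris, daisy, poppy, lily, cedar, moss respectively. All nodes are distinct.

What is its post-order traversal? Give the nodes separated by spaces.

The first element of pre-order is the root; it splits in-order into left and right subtrees.
Root moss: left subtree has 8 nodes {bay, sage, rose, iris, daisy, poppy, lily, cedar}, right has 0 { }.
  Root iris: left subtree has 3 nodes {bay, sage, rose}, right has 4 {daisy, poppy, lily, cedar}.
    Root sage: left subtree has 1 node {bay}, right has 1 {rose}.
    Root poppy: left subtree has 1 node {daisy}, right has 2 {lily, cedar}.
      Root cedar: left subtree has 1 node {lily}, right has 0 { }.

bay rose sage daisy lily cedar poppy iris moss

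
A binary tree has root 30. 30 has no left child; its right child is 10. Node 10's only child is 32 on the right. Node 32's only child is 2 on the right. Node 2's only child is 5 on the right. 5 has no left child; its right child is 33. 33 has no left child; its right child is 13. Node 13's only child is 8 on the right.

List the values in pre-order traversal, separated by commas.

30, 10, 32, 2, 5, 33, 13, 8

Pre-order visits the node, then its left subtree, then its right subtree.
Visit 30.
At 30: no left child.
At 30: go right to 10.
  Visit 10.
  At 10: no left child.
  At 10: go right to 32.
    Visit 32.
    At 32: no left child.
    At 32: go right to 2.
      Visit 2.
      At 2: no left child.
      At 2: go right to 5.
        Visit 5.
        At 5: no left child.
        At 5: go right to 33.
          Visit 33.
          At 33: no left child.
          At 33: go right to 13.
            Visit 13.
            At 13: no left child.
            At 13: go right to 8.
              8 is a leaf — visit 8.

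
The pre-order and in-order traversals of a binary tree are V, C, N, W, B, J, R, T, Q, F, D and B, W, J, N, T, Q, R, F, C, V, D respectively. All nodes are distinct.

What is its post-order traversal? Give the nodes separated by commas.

B, J, W, Q, T, F, R, N, C, D, V

The first element of pre-order is the root; it splits in-order into left and right subtrees.
Root V: left subtree has 9 nodes {B, W, J, N, T, Q, R, F, C}, right has 1 {D}.
  Root C: left subtree has 8 nodes {B, W, J, N, T, Q, R, F}, right has 0 { }.
    Root N: left subtree has 3 nodes {B, W, J}, right has 4 {T, Q, R, F}.
      Root W: left subtree has 1 node {B}, right has 1 {J}.
      Root R: left subtree has 2 nodes {T, Q}, right has 1 {F}.
        Root T: left subtree has 0 nodes { }, right has 1 {Q}.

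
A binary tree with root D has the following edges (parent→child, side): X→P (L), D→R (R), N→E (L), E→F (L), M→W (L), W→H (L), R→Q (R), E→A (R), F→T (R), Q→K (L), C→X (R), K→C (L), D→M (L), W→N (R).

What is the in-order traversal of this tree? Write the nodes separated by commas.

In-order visits the left subtree, then the node, then the right subtree.
At D: go left to M.
  At M: go left to W.
    At W: go left to H.
      H is a leaf — visit H.
    Visit W.
    At W: go right to N.
      At N: go left to E.
        At E: go left to F.
          At F: no left child.
          Visit F.
          At F: go right to T.
            T is a leaf — visit T.
        Visit E.
        At E: go right to A.
          A is a leaf — visit A.
      Visit N.
      At N: no right child.
  Visit M.
  At M: no right child.
Visit D.
At D: go right to R.
  At R: no left child.
  Visit R.
  At R: go right to Q.
    At Q: go left to K.
      At K: go left to C.
        At C: no left child.
        Visit C.
        At C: go right to X.
          At X: go left to P.
            P is a leaf — visit P.
          Visit X.
          At X: no right child.
      Visit K.
      At K: no right child.
    Visit Q.
    At Q: no right child.

H, W, F, T, E, A, N, M, D, R, C, P, X, K, Q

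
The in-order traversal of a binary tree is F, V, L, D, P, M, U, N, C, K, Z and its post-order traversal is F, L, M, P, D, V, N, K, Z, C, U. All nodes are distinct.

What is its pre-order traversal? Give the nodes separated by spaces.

U V F D L P M C N Z K

The last element of post-order is the root; it splits in-order into left and right subtrees.
Root U: left subtree has 6 nodes {F, V, L, D, P, M}, right has 4 {N, C, K, Z}.
  Root V: left subtree has 1 node {F}, right has 4 {L, D, P, M}.
    Root D: left subtree has 1 node {L}, right has 2 {P, M}.
      Root P: left subtree has 0 nodes { }, right has 1 {M}.
  Root C: left subtree has 1 node {N}, right has 2 {K, Z}.
    Root Z: left subtree has 1 node {K}, right has 0 { }.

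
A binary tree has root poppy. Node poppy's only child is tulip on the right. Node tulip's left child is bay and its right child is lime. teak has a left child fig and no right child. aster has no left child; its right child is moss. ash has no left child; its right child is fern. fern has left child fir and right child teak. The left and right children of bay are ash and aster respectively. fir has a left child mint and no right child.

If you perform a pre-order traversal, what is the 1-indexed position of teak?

Pre-order visits the node, then its left subtree, then its right subtree.
Visit poppy.
At poppy: no left child.
At poppy: go right to tulip.
  Visit tulip.
  At tulip: go left to bay.
    Visit bay.
    At bay: go left to ash.
      Visit ash.
      At ash: no left child.
      At ash: go right to fern.
        Visit fern.
        At fern: go left to fir.
          Visit fir.
          At fir: go left to mint.
            mint is a leaf — visit mint.
          At fir: no right child.
        At fern: go right to teak.
          Visit teak.
          At teak: go left to fig.
            fig is a leaf — visit fig.
          At teak: no right child.
    At bay: go right to aster.
      Visit aster.
      At aster: no left child.
      At aster: go right to moss.
        moss is a leaf — visit moss.
  At tulip: go right to lime.
    lime is a leaf — visit lime.
Full pre-order sequence: poppy, tulip, bay, ash, fern, fir, mint, teak, fig, aster, moss, lime.

8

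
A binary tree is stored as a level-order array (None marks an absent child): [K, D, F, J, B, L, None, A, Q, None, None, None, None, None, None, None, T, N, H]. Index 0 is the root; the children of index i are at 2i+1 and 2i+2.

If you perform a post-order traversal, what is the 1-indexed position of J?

Post-order visits the left subtree, then the right subtree, then the node.
At K: go left to D.
  At D: go left to J.
    At J: go left to A.
      At A: no left child.
      At A: go right to T.
        T is a leaf — visit T.
      Visit A.
    At J: go right to Q.
      At Q: go left to N.
        N is a leaf — visit N.
      At Q: go right to H.
        H is a leaf — visit H.
      Visit Q.
    Visit J.
  At D: go right to B.
    B is a leaf — visit B.
  Visit D.
At K: go right to F.
  At F: go left to L.
    L is a leaf — visit L.
  At F: no right child.
  Visit F.
Visit K.
Full post-order sequence: T, A, N, H, Q, J, B, D, L, F, K.

6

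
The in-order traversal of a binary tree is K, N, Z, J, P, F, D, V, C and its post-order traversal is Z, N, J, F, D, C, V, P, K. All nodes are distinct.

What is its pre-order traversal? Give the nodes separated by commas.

The last element of post-order is the root; it splits in-order into left and right subtrees.
Root K: left subtree has 0 nodes { }, right has 8 {N, Z, J, P, F, D, V, C}.
  Root P: left subtree has 3 nodes {N, Z, J}, right has 4 {F, D, V, C}.
    Root J: left subtree has 2 nodes {N, Z}, right has 0 { }.
      Root N: left subtree has 0 nodes { }, right has 1 {Z}.
    Root V: left subtree has 2 nodes {F, D}, right has 1 {C}.
      Root D: left subtree has 1 node {F}, right has 0 { }.

K, P, J, N, Z, V, D, F, C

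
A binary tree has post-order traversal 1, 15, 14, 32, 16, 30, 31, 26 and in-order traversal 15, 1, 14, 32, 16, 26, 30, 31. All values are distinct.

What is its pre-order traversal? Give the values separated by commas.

The last element of post-order is the root; it splits in-order into left and right subtrees.
Root 26: left subtree has 5 nodes {15, 1, 14, 32, 16}, right has 2 {30, 31}.
  Root 16: left subtree has 4 nodes {15, 1, 14, 32}, right has 0 { }.
    Root 32: left subtree has 3 nodes {15, 1, 14}, right has 0 { }.
      Root 14: left subtree has 2 nodes {15, 1}, right has 0 { }.
        Root 15: left subtree has 0 nodes { }, right has 1 {1}.
  Root 31: left subtree has 1 node {30}, right has 0 { }.

26, 16, 32, 14, 15, 1, 31, 30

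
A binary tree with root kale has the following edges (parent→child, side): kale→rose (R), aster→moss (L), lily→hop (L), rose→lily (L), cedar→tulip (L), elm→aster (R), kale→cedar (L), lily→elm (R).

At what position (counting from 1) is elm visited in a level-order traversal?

Level-order visits nodes level by level from the root, left to right within each level.
Level 0: kale
Level 1: cedar, rose
Level 2: tulip, lily
Level 3: hop, elm
Level 4: aster
Level 5: moss
Full level-order sequence: kale, cedar, rose, tulip, lily, hop, elm, aster, moss.

7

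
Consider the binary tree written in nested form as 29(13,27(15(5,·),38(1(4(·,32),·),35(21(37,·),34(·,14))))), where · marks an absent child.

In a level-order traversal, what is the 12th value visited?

32

Level-order visits nodes level by level from the root, left to right within each level.
Level 0: 29
Level 1: 13, 27
Level 2: 15, 38
Level 3: 5, 1, 35
Level 4: 4, 21, 34
Level 5: 32, 37, 14
Full level-order sequence: 29, 13, 27, 15, 38, 5, 1, 35, 4, 21, 34, 32, 37, 14.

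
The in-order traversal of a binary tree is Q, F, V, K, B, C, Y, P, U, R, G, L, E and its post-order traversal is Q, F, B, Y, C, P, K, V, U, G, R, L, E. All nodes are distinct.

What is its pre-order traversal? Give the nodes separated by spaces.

E L R U V F Q K P C B Y G

The last element of post-order is the root; it splits in-order into left and right subtrees.
Root E: left subtree has 12 nodes {Q, F, V, K, B, C, Y, P, U, R, G, L}, right has 0 { }.
  Root L: left subtree has 11 nodes {Q, F, V, K, B, C, Y, P, U, R, G}, right has 0 { }.
    Root R: left subtree has 9 nodes {Q, F, V, K, B, C, Y, P, U}, right has 1 {G}.
      Root U: left subtree has 8 nodes {Q, F, V, K, B, C, Y, P}, right has 0 { }.
        Root V: left subtree has 2 nodes {Q, F}, right has 5 {K, B, C, Y, P}.
          Root F: left subtree has 1 node {Q}, right has 0 { }.
          Root K: left subtree has 0 nodes { }, right has 4 {B, C, Y, P}.
            Root P: left subtree has 3 nodes {B, C, Y}, right has 0 { }.
              Root C: left subtree has 1 node {B}, right has 1 {Y}.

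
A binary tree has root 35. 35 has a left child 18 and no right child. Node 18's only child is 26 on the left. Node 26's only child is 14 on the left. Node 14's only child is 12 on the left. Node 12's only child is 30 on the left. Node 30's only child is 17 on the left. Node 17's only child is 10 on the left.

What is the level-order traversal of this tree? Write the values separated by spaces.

35 18 26 14 12 30 17 10

Level-order visits nodes level by level from the root, left to right within each level.
Level 0: 35
Level 1: 18
Level 2: 26
Level 3: 14
Level 4: 12
Level 5: 30
Level 6: 17
Level 7: 10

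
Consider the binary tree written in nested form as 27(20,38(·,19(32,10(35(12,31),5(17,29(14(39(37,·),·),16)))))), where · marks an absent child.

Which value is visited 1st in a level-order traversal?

Level-order visits nodes level by level from the root, left to right within each level.
Level 0: 27
Level 1: 20, 38
Level 2: 19
Level 3: 32, 10
Level 4: 35, 5
Level 5: 12, 31, 17, 29
Level 6: 14, 16
Level 7: 39
Level 8: 37
Full level-order sequence: 27, 20, 38, 19, 32, 10, 35, 5, 12, 31, 17, 29, 14, 16, 39, 37.

27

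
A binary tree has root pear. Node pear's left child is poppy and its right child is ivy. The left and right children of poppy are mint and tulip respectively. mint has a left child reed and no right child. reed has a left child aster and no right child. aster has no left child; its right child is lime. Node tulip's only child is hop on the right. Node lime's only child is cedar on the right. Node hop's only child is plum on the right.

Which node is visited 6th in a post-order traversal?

Post-order visits the left subtree, then the right subtree, then the node.
At pear: go left to poppy.
  At poppy: go left to mint.
    At mint: go left to reed.
      At reed: go left to aster.
        At aster: no left child.
        At aster: go right to lime.
          At lime: no left child.
          At lime: go right to cedar.
            cedar is a leaf — visit cedar.
          Visit lime.
        Visit aster.
      At reed: no right child.
      Visit reed.
    At mint: no right child.
    Visit mint.
  At poppy: go right to tulip.
    At tulip: no left child.
    At tulip: go right to hop.
      At hop: no left child.
      At hop: go right to plum.
        plum is a leaf — visit plum.
      Visit hop.
    Visit tulip.
  Visit poppy.
At pear: go right to ivy.
  ivy is a leaf — visit ivy.
Visit pear.
Full post-order sequence: cedar, lime, aster, reed, mint, plum, hop, tulip, poppy, ivy, pear.

plum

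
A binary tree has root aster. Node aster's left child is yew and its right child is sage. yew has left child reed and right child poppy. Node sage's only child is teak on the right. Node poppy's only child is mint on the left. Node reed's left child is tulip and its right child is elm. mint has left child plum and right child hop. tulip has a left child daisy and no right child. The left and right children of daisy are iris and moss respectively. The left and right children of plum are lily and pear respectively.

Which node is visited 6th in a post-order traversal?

Post-order visits the left subtree, then the right subtree, then the node.
At aster: go left to yew.
  At yew: go left to reed.
    At reed: go left to tulip.
      At tulip: go left to daisy.
        At daisy: go left to iris.
          iris is a leaf — visit iris.
        At daisy: go right to moss.
          moss is a leaf — visit moss.
        Visit daisy.
      At tulip: no right child.
      Visit tulip.
    At reed: go right to elm.
      elm is a leaf — visit elm.
    Visit reed.
  At yew: go right to poppy.
    At poppy: go left to mint.
      At mint: go left to plum.
        At plum: go left to lily.
          lily is a leaf — visit lily.
        At plum: go right to pear.
          pear is a leaf — visit pear.
        Visit plum.
      At mint: go right to hop.
        hop is a leaf — visit hop.
      Visit mint.
    At poppy: no right child.
    Visit poppy.
  Visit yew.
At aster: go right to sage.
  At sage: no left child.
  At sage: go right to teak.
    teak is a leaf — visit teak.
  Visit sage.
Visit aster.
Full post-order sequence: iris, moss, daisy, tulip, elm, reed, lily, pear, plum, hop, mint, poppy, yew, teak, sage, aster.

reed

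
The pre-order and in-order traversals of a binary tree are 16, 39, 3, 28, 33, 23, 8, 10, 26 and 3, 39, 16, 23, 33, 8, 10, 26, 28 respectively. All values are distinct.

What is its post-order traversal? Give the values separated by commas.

The first element of pre-order is the root; it splits in-order into left and right subtrees.
Root 16: left subtree has 2 nodes {3, 39}, right has 6 {23, 33, 8, 10, 26, 28}.
  Root 39: left subtree has 1 node {3}, right has 0 { }.
  Root 28: left subtree has 5 nodes {23, 33, 8, 10, 26}, right has 0 { }.
    Root 33: left subtree has 1 node {23}, right has 3 {8, 10, 26}.
      Root 8: left subtree has 0 nodes { }, right has 2 {10, 26}.
        Root 10: left subtree has 0 nodes { }, right has 1 {26}.

3, 39, 23, 26, 10, 8, 33, 28, 16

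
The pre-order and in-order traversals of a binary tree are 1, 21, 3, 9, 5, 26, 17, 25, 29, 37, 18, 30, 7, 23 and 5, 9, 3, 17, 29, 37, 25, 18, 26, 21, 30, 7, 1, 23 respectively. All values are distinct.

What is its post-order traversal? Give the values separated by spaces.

The first element of pre-order is the root; it splits in-order into left and right subtrees.
Root 1: left subtree has 12 nodes {5, 9, 3, 17, 29, 37, 25, 18, 26, 21, 30, 7}, right has 1 {23}.
  Root 21: left subtree has 9 nodes {5, 9, 3, 17, 29, 37, 25, 18, 26}, right has 2 {30, 7}.
    Root 3: left subtree has 2 nodes {5, 9}, right has 6 {17, 29, 37, 25, 18, 26}.
      Root 9: left subtree has 1 node {5}, right has 0 { }.
      Root 26: left subtree has 5 nodes {17, 29, 37, 25, 18}, right has 0 { }.
        Root 17: left subtree has 0 nodes { }, right has 4 {29, 37, 25, 18}.
          Root 25: left subtree has 2 nodes {29, 37}, right has 1 {18}.
            Root 29: left subtree has 0 nodes { }, right has 1 {37}.
    Root 30: left subtree has 0 nodes { }, right has 1 {7}.

5 9 37 29 18 25 17 26 3 7 30 21 23 1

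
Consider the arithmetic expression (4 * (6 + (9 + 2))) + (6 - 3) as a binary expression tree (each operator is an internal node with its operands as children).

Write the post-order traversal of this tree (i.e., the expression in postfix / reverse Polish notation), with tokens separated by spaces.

Post-order on an expression tree gives postfix notation: for each operator, emit left operand, right operand, then the operator.

4 6 9 2 + + * 6 3 - +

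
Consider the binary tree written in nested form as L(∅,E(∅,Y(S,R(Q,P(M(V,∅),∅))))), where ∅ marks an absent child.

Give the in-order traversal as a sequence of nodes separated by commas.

In-order visits the left subtree, then the node, then the right subtree.
At L: no left child.
Visit L.
At L: go right to E.
  At E: no left child.
  Visit E.
  At E: go right to Y.
    At Y: go left to S.
      S is a leaf — visit S.
    Visit Y.
    At Y: go right to R.
      At R: go left to Q.
        Q is a leaf — visit Q.
      Visit R.
      At R: go right to P.
        At P: go left to M.
          At M: go left to V.
            V is a leaf — visit V.
          Visit M.
          At M: no right child.
        Visit P.
        At P: no right child.

L, E, S, Y, Q, R, V, M, P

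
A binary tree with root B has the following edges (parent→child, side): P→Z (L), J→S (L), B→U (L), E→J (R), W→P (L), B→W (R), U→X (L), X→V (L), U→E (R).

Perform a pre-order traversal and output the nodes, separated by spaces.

Pre-order visits the node, then its left subtree, then its right subtree.
Visit B.
At B: go left to U.
  Visit U.
  At U: go left to X.
    Visit X.
    At X: go left to V.
      V is a leaf — visit V.
    At X: no right child.
  At U: go right to E.
    Visit E.
    At E: no left child.
    At E: go right to J.
      Visit J.
      At J: go left to S.
        S is a leaf — visit S.
      At J: no right child.
At B: go right to W.
  Visit W.
  At W: go left to P.
    Visit P.
    At P: go left to Z.
      Z is a leaf — visit Z.
    At P: no right child.
  At W: no right child.

B U X V E J S W P Z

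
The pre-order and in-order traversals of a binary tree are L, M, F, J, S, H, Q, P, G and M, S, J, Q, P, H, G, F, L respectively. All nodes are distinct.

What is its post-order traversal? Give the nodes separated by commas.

The first element of pre-order is the root; it splits in-order into left and right subtrees.
Root L: left subtree has 8 nodes {M, S, J, Q, P, H, G, F}, right has 0 { }.
  Root M: left subtree has 0 nodes { }, right has 7 {S, J, Q, P, H, G, F}.
    Root F: left subtree has 6 nodes {S, J, Q, P, H, G}, right has 0 { }.
      Root J: left subtree has 1 node {S}, right has 4 {Q, P, H, G}.
        Root H: left subtree has 2 nodes {Q, P}, right has 1 {G}.
          Root Q: left subtree has 0 nodes { }, right has 1 {P}.

S, P, Q, G, H, J, F, M, L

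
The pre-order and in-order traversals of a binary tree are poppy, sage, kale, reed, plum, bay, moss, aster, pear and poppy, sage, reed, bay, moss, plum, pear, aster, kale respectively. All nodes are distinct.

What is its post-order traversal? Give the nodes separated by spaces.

moss bay pear aster plum reed kale sage poppy

The first element of pre-order is the root; it splits in-order into left and right subtrees.
Root poppy: left subtree has 0 nodes { }, right has 8 {sage, reed, bay, moss, plum, pear, aster, kale}.
  Root sage: left subtree has 0 nodes { }, right has 7 {reed, bay, moss, plum, pear, aster, kale}.
    Root kale: left subtree has 6 nodes {reed, bay, moss, plum, pear, aster}, right has 0 { }.
      Root reed: left subtree has 0 nodes { }, right has 5 {bay, moss, plum, pear, aster}.
        Root plum: left subtree has 2 nodes {bay, moss}, right has 2 {pear, aster}.
          Root bay: left subtree has 0 nodes { }, right has 1 {moss}.
          Root aster: left subtree has 1 node {pear}, right has 0 { }.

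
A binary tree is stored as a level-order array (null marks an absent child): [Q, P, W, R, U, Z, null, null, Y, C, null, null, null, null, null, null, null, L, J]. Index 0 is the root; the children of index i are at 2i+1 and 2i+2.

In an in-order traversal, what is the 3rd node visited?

Y

In-order visits the left subtree, then the node, then the right subtree.
At Q: go left to P.
  At P: go left to R.
    At R: no left child.
    Visit R.
    At R: go right to Y.
      At Y: go left to L.
        L is a leaf — visit L.
      Visit Y.
      At Y: go right to J.
        J is a leaf — visit J.
  Visit P.
  At P: go right to U.
    At U: go left to C.
      C is a leaf — visit C.
    Visit U.
    At U: no right child.
Visit Q.
At Q: go right to W.
  At W: go left to Z.
    Z is a leaf — visit Z.
  Visit W.
  At W: no right child.
Full in-order sequence: R, L, Y, J, P, C, U, Q, Z, W.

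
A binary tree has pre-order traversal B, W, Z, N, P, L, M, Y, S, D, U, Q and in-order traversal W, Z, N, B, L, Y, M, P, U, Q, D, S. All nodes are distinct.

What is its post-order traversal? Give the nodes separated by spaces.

N Z W Y M L Q U D S P B

The first element of pre-order is the root; it splits in-order into left and right subtrees.
Root B: left subtree has 3 nodes {W, Z, N}, right has 8 {L, Y, M, P, U, Q, D, S}.
  Root W: left subtree has 0 nodes { }, right has 2 {Z, N}.
    Root Z: left subtree has 0 nodes { }, right has 1 {N}.
  Root P: left subtree has 3 nodes {L, Y, M}, right has 4 {U, Q, D, S}.
    Root L: left subtree has 0 nodes { }, right has 2 {Y, M}.
      Root M: left subtree has 1 node {Y}, right has 0 { }.
    Root S: left subtree has 3 nodes {U, Q, D}, right has 0 { }.
      Root D: left subtree has 2 nodes {U, Q}, right has 0 { }.
        Root U: left subtree has 0 nodes { }, right has 1 {Q}.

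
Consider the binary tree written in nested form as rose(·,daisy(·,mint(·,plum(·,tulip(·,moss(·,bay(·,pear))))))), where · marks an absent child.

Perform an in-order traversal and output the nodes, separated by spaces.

In-order visits the left subtree, then the node, then the right subtree.
At rose: no left child.
Visit rose.
At rose: go right to daisy.
  At daisy: no left child.
  Visit daisy.
  At daisy: go right to mint.
    At mint: no left child.
    Visit mint.
    At mint: go right to plum.
      At plum: no left child.
      Visit plum.
      At plum: go right to tulip.
        At tulip: no left child.
        Visit tulip.
        At tulip: go right to moss.
          At moss: no left child.
          Visit moss.
          At moss: go right to bay.
            At bay: no left child.
            Visit bay.
            At bay: go right to pear.
              pear is a leaf — visit pear.

rose daisy mint plum tulip moss bay pear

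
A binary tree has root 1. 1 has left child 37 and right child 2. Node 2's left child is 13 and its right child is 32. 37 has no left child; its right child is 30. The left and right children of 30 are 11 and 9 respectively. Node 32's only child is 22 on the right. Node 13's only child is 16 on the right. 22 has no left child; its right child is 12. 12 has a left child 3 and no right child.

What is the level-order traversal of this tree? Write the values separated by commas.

Level-order visits nodes level by level from the root, left to right within each level.
Level 0: 1
Level 1: 37, 2
Level 2: 30, 13, 32
Level 3: 11, 9, 16, 22
Level 4: 12
Level 5: 3

1, 37, 2, 30, 13, 32, 11, 9, 16, 22, 12, 3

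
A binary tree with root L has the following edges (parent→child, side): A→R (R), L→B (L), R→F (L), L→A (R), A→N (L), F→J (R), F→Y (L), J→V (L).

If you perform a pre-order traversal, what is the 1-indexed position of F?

Pre-order visits the node, then its left subtree, then its right subtree.
Visit L.
At L: go left to B.
  B is a leaf — visit B.
At L: go right to A.
  Visit A.
  At A: go left to N.
    N is a leaf — visit N.
  At A: go right to R.
    Visit R.
    At R: go left to F.
      Visit F.
      At F: go left to Y.
        Y is a leaf — visit Y.
      At F: go right to J.
        Visit J.
        At J: go left to V.
          V is a leaf — visit V.
        At J: no right child.
    At R: no right child.
Full pre-order sequence: L, B, A, N, R, F, Y, J, V.

6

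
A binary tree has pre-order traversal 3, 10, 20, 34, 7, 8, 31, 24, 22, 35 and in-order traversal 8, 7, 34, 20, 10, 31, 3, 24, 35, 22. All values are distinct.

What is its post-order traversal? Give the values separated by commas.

The first element of pre-order is the root; it splits in-order into left and right subtrees.
Root 3: left subtree has 6 nodes {8, 7, 34, 20, 10, 31}, right has 3 {24, 35, 22}.
  Root 10: left subtree has 4 nodes {8, 7, 34, 20}, right has 1 {31}.
    Root 20: left subtree has 3 nodes {8, 7, 34}, right has 0 { }.
      Root 34: left subtree has 2 nodes {8, 7}, right has 0 { }.
        Root 7: left subtree has 1 node {8}, right has 0 { }.
  Root 24: left subtree has 0 nodes { }, right has 2 {35, 22}.
    Root 22: left subtree has 1 node {35}, right has 0 { }.

8, 7, 34, 20, 31, 10, 35, 22, 24, 3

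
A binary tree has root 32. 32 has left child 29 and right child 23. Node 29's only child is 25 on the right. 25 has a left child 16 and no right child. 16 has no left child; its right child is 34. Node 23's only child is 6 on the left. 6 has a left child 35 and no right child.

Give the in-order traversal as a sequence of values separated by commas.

29, 16, 34, 25, 32, 35, 6, 23

In-order visits the left subtree, then the node, then the right subtree.
At 32: go left to 29.
  At 29: no left child.
  Visit 29.
  At 29: go right to 25.
    At 25: go left to 16.
      At 16: no left child.
      Visit 16.
      At 16: go right to 34.
        34 is a leaf — visit 34.
    Visit 25.
    At 25: no right child.
Visit 32.
At 32: go right to 23.
  At 23: go left to 6.
    At 6: go left to 35.
      35 is a leaf — visit 35.
    Visit 6.
    At 6: no right child.
  Visit 23.
  At 23: no right child.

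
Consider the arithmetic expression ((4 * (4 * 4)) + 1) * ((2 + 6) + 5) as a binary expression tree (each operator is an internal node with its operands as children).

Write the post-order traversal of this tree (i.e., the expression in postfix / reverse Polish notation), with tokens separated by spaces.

4 4 4 * * 1 + 2 6 + 5 + *

Post-order on an expression tree gives postfix notation: for each operator, emit left operand, right operand, then the operator.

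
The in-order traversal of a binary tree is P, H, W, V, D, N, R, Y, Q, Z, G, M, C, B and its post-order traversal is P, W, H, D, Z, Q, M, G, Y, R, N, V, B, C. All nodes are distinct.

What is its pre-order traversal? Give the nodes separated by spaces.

The last element of post-order is the root; it splits in-order into left and right subtrees.
Root C: left subtree has 12 nodes {P, H, W, V, D, N, R, Y, Q, Z, G, M}, right has 1 {B}.
  Root V: left subtree has 3 nodes {P, H, W}, right has 8 {D, N, R, Y, Q, Z, G, M}.
    Root H: left subtree has 1 node {P}, right has 1 {W}.
    Root N: left subtree has 1 node {D}, right has 6 {R, Y, Q, Z, G, M}.
      Root R: left subtree has 0 nodes { }, right has 5 {Y, Q, Z, G, M}.
        Root Y: left subtree has 0 nodes { }, right has 4 {Q, Z, G, M}.
          Root G: left subtree has 2 nodes {Q, Z}, right has 1 {M}.
            Root Q: left subtree has 0 nodes { }, right has 1 {Z}.

C V H P W N D R Y G Q Z M B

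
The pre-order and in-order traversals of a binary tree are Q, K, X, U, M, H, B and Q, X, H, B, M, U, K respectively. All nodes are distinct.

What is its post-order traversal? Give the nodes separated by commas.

The first element of pre-order is the root; it splits in-order into left and right subtrees.
Root Q: left subtree has 0 nodes { }, right has 6 {X, H, B, M, U, K}.
  Root K: left subtree has 5 nodes {X, H, B, M, U}, right has 0 { }.
    Root X: left subtree has 0 nodes { }, right has 4 {H, B, M, U}.
      Root U: left subtree has 3 nodes {H, B, M}, right has 0 { }.
        Root M: left subtree has 2 nodes {H, B}, right has 0 { }.
          Root H: left subtree has 0 nodes { }, right has 1 {B}.

B, H, M, U, X, K, Q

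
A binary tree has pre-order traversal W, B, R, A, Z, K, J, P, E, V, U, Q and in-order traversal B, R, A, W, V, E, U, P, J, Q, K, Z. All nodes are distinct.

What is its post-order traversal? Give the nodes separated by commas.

The first element of pre-order is the root; it splits in-order into left and right subtrees.
Root W: left subtree has 3 nodes {B, R, A}, right has 8 {V, E, U, P, J, Q, K, Z}.
  Root B: left subtree has 0 nodes { }, right has 2 {R, A}.
    Root R: left subtree has 0 nodes { }, right has 1 {A}.
  Root Z: left subtree has 7 nodes {V, E, U, P, J, Q, K}, right has 0 { }.
    Root K: left subtree has 6 nodes {V, E, U, P, J, Q}, right has 0 { }.
      Root J: left subtree has 4 nodes {V, E, U, P}, right has 1 {Q}.
        Root P: left subtree has 3 nodes {V, E, U}, right has 0 { }.
          Root E: left subtree has 1 node {V}, right has 1 {U}.

A, R, B, V, U, E, P, Q, J, K, Z, W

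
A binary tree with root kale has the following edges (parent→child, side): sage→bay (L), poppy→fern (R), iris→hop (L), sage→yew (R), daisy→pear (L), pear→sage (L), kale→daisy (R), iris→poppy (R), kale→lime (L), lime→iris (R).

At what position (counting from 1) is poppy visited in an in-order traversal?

4

In-order visits the left subtree, then the node, then the right subtree.
At kale: go left to lime.
  At lime: no left child.
  Visit lime.
  At lime: go right to iris.
    At iris: go left to hop.
      hop is a leaf — visit hop.
    Visit iris.
    At iris: go right to poppy.
      At poppy: no left child.
      Visit poppy.
      At poppy: go right to fern.
        fern is a leaf — visit fern.
Visit kale.
At kale: go right to daisy.
  At daisy: go left to pear.
    At pear: go left to sage.
      At sage: go left to bay.
        bay is a leaf — visit bay.
      Visit sage.
      At sage: go right to yew.
        yew is a leaf — visit yew.
    Visit pear.
    At pear: no right child.
  Visit daisy.
  At daisy: no right child.
Full in-order sequence: lime, hop, iris, poppy, fern, kale, bay, sage, yew, pear, daisy.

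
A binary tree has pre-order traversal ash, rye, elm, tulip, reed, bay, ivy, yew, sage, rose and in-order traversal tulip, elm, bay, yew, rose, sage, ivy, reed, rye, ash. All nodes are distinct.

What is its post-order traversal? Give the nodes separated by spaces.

The first element of pre-order is the root; it splits in-order into left and right subtrees.
Root ash: left subtree has 9 nodes {tulip, elm, bay, yew, rose, sage, ivy, reed, rye}, right has 0 { }.
  Root rye: left subtree has 8 nodes {tulip, elm, bay, yew, rose, sage, ivy, reed}, right has 0 { }.
    Root elm: left subtree has 1 node {tulip}, right has 6 {bay, yew, rose, sage, ivy, reed}.
      Root reed: left subtree has 5 nodes {bay, yew, rose, sage, ivy}, right has 0 { }.
        Root bay: left subtree has 0 nodes { }, right has 4 {yew, rose, sage, ivy}.
          Root ivy: left subtree has 3 nodes {yew, rose, sage}, right has 0 { }.
            Root yew: left subtree has 0 nodes { }, right has 2 {rose, sage}.
              Root sage: left subtree has 1 node {rose}, right has 0 { }.

tulip rose sage yew ivy bay reed elm rye ash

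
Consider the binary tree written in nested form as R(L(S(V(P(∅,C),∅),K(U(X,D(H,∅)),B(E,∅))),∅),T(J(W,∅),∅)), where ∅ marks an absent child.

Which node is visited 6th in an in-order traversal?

U

In-order visits the left subtree, then the node, then the right subtree.
At R: go left to L.
  At L: go left to S.
    At S: go left to V.
      At V: go left to P.
        At P: no left child.
        Visit P.
        At P: go right to C.
          C is a leaf — visit C.
      Visit V.
      At V: no right child.
    Visit S.
    At S: go right to K.
      At K: go left to U.
        At U: go left to X.
          X is a leaf — visit X.
        Visit U.
        At U: go right to D.
          At D: go left to H.
            H is a leaf — visit H.
          Visit D.
          At D: no right child.
      Visit K.
      At K: go right to B.
        At B: go left to E.
          E is a leaf — visit E.
        Visit B.
        At B: no right child.
  Visit L.
  At L: no right child.
Visit R.
At R: go right to T.
  At T: go left to J.
    At J: go left to W.
      W is a leaf — visit W.
    Visit J.
    At J: no right child.
  Visit T.
  At T: no right child.
Full in-order sequence: P, C, V, S, X, U, H, D, K, E, B, L, R, W, J, T.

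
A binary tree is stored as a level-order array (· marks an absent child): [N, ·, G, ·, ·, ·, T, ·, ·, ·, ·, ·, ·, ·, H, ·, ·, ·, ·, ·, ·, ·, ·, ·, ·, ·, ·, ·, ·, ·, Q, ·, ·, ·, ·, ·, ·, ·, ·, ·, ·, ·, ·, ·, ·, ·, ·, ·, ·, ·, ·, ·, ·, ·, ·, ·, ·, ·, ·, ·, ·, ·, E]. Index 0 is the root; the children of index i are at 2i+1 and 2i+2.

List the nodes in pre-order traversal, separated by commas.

Pre-order visits the node, then its left subtree, then its right subtree.
Visit N.
At N: no left child.
At N: go right to G.
  Visit G.
  At G: no left child.
  At G: go right to T.
    Visit T.
    At T: no left child.
    At T: go right to H.
      Visit H.
      At H: no left child.
      At H: go right to Q.
        Visit Q.
        At Q: no left child.
        At Q: go right to E.
          E is a leaf — visit E.

N, G, T, H, Q, E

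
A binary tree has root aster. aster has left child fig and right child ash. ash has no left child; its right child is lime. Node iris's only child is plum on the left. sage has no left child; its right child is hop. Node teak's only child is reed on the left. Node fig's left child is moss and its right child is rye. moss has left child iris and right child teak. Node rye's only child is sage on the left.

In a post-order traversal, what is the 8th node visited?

Post-order visits the left subtree, then the right subtree, then the node.
At aster: go left to fig.
  At fig: go left to moss.
    At moss: go left to iris.
      At iris: go left to plum.
        plum is a leaf — visit plum.
      At iris: no right child.
      Visit iris.
    At moss: go right to teak.
      At teak: go left to reed.
        reed is a leaf — visit reed.
      At teak: no right child.
      Visit teak.
    Visit moss.
  At fig: go right to rye.
    At rye: go left to sage.
      At sage: no left child.
      At sage: go right to hop.
        hop is a leaf — visit hop.
      Visit sage.
    At rye: no right child.
    Visit rye.
  Visit fig.
At aster: go right to ash.
  At ash: no left child.
  At ash: go right to lime.
    lime is a leaf — visit lime.
  Visit ash.
Visit aster.
Full post-order sequence: plum, iris, reed, teak, moss, hop, sage, rye, fig, lime, ash, aster.

rye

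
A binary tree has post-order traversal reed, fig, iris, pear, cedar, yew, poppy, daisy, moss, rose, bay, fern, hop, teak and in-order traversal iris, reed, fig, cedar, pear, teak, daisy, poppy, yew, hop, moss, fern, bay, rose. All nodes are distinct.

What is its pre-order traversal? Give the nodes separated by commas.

The last element of post-order is the root; it splits in-order into left and right subtrees.
Root teak: left subtree has 5 nodes {iris, reed, fig, cedar, pear}, right has 8 {daisy, poppy, yew, hop, moss, fern, bay, rose}.
  Root cedar: left subtree has 3 nodes {iris, reed, fig}, right has 1 {pear}.
    Root iris: left subtree has 0 nodes { }, right has 2 {reed, fig}.
      Root fig: left subtree has 1 node {reed}, right has 0 { }.
  Root hop: left subtree has 3 nodes {daisy, poppy, yew}, right has 4 {moss, fern, bay, rose}.
    Root daisy: left subtree has 0 nodes { }, right has 2 {poppy, yew}.
      Root poppy: left subtree has 0 nodes { }, right has 1 {yew}.
    Root fern: left subtree has 1 node {moss}, right has 2 {bay, rose}.
      Root bay: left subtree has 0 nodes { }, right has 1 {rose}.

teak, cedar, iris, fig, reed, pear, hop, daisy, poppy, yew, fern, moss, bay, rose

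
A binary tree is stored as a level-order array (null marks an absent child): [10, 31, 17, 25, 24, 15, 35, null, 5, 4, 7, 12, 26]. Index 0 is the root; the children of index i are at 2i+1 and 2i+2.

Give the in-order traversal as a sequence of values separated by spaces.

In-order visits the left subtree, then the node, then the right subtree.
At 10: go left to 31.
  At 31: go left to 25.
    At 25: no left child.
    Visit 25.
    At 25: go right to 5.
      5 is a leaf — visit 5.
  Visit 31.
  At 31: go right to 24.
    At 24: go left to 4.
      4 is a leaf — visit 4.
    Visit 24.
    At 24: go right to 7.
      7 is a leaf — visit 7.
Visit 10.
At 10: go right to 17.
  At 17: go left to 15.
    At 15: go left to 12.
      12 is a leaf — visit 12.
    Visit 15.
    At 15: go right to 26.
      26 is a leaf — visit 26.
  Visit 17.
  At 17: go right to 35.
    35 is a leaf — visit 35.

25 5 31 4 24 7 10 12 15 26 17 35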